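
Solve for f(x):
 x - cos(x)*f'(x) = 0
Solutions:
 f(x) = C1 + Integral(x/cos(x), x)


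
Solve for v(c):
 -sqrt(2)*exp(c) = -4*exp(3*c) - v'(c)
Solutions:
 v(c) = C1 - 4*exp(3*c)/3 + sqrt(2)*exp(c)


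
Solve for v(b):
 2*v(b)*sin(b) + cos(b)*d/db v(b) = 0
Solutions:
 v(b) = C1*cos(b)^2


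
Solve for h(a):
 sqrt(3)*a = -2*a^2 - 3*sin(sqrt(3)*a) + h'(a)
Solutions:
 h(a) = C1 + 2*a^3/3 + sqrt(3)*a^2/2 - sqrt(3)*cos(sqrt(3)*a)


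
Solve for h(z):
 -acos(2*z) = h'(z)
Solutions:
 h(z) = C1 - z*acos(2*z) + sqrt(1 - 4*z^2)/2


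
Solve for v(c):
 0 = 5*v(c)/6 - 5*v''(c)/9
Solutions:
 v(c) = C1*exp(-sqrt(6)*c/2) + C2*exp(sqrt(6)*c/2)


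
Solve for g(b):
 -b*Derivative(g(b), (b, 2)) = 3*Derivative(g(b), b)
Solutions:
 g(b) = C1 + C2/b^2


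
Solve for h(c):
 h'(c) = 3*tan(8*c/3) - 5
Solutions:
 h(c) = C1 - 5*c - 9*log(cos(8*c/3))/8


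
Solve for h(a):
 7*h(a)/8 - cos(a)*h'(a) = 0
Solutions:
 h(a) = C1*(sin(a) + 1)^(7/16)/(sin(a) - 1)^(7/16)


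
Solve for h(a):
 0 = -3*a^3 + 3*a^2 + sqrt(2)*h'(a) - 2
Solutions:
 h(a) = C1 + 3*sqrt(2)*a^4/8 - sqrt(2)*a^3/2 + sqrt(2)*a


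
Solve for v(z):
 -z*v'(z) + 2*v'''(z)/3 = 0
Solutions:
 v(z) = C1 + Integral(C2*airyai(2^(2/3)*3^(1/3)*z/2) + C3*airybi(2^(2/3)*3^(1/3)*z/2), z)


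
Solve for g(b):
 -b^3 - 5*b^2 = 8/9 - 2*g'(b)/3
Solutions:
 g(b) = C1 + 3*b^4/8 + 5*b^3/2 + 4*b/3


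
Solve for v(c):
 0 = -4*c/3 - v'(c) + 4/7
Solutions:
 v(c) = C1 - 2*c^2/3 + 4*c/7


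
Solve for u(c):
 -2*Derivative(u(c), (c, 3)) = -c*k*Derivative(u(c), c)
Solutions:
 u(c) = C1 + Integral(C2*airyai(2^(2/3)*c*k^(1/3)/2) + C3*airybi(2^(2/3)*c*k^(1/3)/2), c)


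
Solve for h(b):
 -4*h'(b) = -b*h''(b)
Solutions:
 h(b) = C1 + C2*b^5


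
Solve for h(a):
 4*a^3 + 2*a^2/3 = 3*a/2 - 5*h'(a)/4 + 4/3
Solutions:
 h(a) = C1 - 4*a^4/5 - 8*a^3/45 + 3*a^2/5 + 16*a/15


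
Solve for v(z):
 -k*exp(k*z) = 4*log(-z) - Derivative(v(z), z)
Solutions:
 v(z) = C1 + 4*z*log(-z) - 4*z + exp(k*z)


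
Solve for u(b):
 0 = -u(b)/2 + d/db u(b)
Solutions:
 u(b) = C1*exp(b/2)


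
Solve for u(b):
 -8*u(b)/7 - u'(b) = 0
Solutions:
 u(b) = C1*exp(-8*b/7)


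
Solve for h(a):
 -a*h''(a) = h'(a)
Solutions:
 h(a) = C1 + C2*log(a)


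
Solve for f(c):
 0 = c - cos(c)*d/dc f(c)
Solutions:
 f(c) = C1 + Integral(c/cos(c), c)


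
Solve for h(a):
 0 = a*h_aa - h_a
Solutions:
 h(a) = C1 + C2*a^2


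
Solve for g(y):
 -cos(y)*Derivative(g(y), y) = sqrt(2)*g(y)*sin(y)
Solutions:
 g(y) = C1*cos(y)^(sqrt(2))


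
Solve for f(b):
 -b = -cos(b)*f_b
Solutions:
 f(b) = C1 + Integral(b/cos(b), b)


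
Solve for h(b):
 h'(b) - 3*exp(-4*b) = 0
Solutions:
 h(b) = C1 - 3*exp(-4*b)/4


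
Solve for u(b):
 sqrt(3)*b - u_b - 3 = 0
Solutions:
 u(b) = C1 + sqrt(3)*b^2/2 - 3*b


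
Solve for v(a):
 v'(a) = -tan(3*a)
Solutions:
 v(a) = C1 + log(cos(3*a))/3


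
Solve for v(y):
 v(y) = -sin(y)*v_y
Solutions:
 v(y) = C1*sqrt(cos(y) + 1)/sqrt(cos(y) - 1)


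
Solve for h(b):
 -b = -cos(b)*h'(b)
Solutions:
 h(b) = C1 + Integral(b/cos(b), b)


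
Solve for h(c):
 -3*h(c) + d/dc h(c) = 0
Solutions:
 h(c) = C1*exp(3*c)


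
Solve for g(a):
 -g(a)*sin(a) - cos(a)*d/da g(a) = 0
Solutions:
 g(a) = C1*cos(a)


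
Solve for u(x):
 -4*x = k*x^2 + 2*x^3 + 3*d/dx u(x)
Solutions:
 u(x) = C1 - k*x^3/9 - x^4/6 - 2*x^2/3


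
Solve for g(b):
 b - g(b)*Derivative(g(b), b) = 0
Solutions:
 g(b) = -sqrt(C1 + b^2)
 g(b) = sqrt(C1 + b^2)


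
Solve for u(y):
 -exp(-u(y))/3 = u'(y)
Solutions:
 u(y) = log(C1 - y/3)


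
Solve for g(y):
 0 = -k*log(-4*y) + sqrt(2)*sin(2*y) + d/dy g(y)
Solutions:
 g(y) = C1 + k*y*(log(-y) - 1) + 2*k*y*log(2) + sqrt(2)*cos(2*y)/2


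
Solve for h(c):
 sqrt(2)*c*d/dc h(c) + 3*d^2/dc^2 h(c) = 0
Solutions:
 h(c) = C1 + C2*erf(2^(3/4)*sqrt(3)*c/6)


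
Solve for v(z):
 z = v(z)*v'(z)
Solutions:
 v(z) = -sqrt(C1 + z^2)
 v(z) = sqrt(C1 + z^2)


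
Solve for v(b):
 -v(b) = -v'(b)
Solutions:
 v(b) = C1*exp(b)


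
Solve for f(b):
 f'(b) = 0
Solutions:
 f(b) = C1


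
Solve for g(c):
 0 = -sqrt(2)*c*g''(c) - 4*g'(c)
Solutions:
 g(c) = C1 + C2*c^(1 - 2*sqrt(2))


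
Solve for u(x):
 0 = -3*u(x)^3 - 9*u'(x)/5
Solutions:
 u(x) = -sqrt(6)*sqrt(-1/(C1 - 5*x))/2
 u(x) = sqrt(6)*sqrt(-1/(C1 - 5*x))/2


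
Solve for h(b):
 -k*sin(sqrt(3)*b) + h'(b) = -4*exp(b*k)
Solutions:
 h(b) = C1 - sqrt(3)*k*cos(sqrt(3)*b)/3 - 4*exp(b*k)/k


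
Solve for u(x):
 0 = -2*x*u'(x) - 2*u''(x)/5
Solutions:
 u(x) = C1 + C2*erf(sqrt(10)*x/2)


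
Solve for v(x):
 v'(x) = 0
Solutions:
 v(x) = C1


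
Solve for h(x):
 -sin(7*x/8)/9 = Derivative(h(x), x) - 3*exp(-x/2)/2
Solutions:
 h(x) = C1 + 8*cos(7*x/8)/63 - 3*exp(-x/2)


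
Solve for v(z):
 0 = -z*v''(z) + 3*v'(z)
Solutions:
 v(z) = C1 + C2*z^4


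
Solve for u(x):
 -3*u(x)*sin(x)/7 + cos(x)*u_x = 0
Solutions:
 u(x) = C1/cos(x)^(3/7)


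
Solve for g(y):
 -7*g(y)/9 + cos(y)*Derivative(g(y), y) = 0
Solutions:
 g(y) = C1*(sin(y) + 1)^(7/18)/(sin(y) - 1)^(7/18)


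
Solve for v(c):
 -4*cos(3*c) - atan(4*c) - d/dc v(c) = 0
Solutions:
 v(c) = C1 - c*atan(4*c) + log(16*c^2 + 1)/8 - 4*sin(3*c)/3


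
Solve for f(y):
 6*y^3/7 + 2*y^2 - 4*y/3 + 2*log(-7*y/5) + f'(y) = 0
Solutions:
 f(y) = C1 - 3*y^4/14 - 2*y^3/3 + 2*y^2/3 - 2*y*log(-y) + 2*y*(-log(7) + 1 + log(5))


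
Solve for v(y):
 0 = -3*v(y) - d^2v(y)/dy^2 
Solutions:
 v(y) = C1*sin(sqrt(3)*y) + C2*cos(sqrt(3)*y)


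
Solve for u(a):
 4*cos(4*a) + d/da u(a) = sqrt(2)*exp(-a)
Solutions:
 u(a) = C1 - sin(4*a) - sqrt(2)*exp(-a)


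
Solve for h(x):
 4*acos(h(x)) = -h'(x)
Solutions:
 Integral(1/acos(_y), (_y, h(x))) = C1 - 4*x


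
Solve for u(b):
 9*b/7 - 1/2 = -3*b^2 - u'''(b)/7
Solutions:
 u(b) = C1 + C2*b + C3*b^2 - 7*b^5/20 - 3*b^4/8 + 7*b^3/12


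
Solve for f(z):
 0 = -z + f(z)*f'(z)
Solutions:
 f(z) = -sqrt(C1 + z^2)
 f(z) = sqrt(C1 + z^2)


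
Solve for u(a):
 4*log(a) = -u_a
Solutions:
 u(a) = C1 - 4*a*log(a) + 4*a


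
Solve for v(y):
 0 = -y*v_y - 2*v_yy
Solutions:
 v(y) = C1 + C2*erf(y/2)


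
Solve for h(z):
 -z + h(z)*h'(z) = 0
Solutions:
 h(z) = -sqrt(C1 + z^2)
 h(z) = sqrt(C1 + z^2)


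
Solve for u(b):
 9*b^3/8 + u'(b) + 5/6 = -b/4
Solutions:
 u(b) = C1 - 9*b^4/32 - b^2/8 - 5*b/6


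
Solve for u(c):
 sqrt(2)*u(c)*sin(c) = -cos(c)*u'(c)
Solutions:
 u(c) = C1*cos(c)^(sqrt(2))


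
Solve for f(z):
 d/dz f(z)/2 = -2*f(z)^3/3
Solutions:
 f(z) = -sqrt(6)*sqrt(-1/(C1 - 4*z))/2
 f(z) = sqrt(6)*sqrt(-1/(C1 - 4*z))/2


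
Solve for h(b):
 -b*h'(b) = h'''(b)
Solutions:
 h(b) = C1 + Integral(C2*airyai(-b) + C3*airybi(-b), b)


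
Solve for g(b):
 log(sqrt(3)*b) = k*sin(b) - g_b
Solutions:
 g(b) = C1 - b*log(b) - b*log(3)/2 + b - k*cos(b)


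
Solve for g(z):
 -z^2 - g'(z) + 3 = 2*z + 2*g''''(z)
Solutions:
 g(z) = C1 + C4*exp(-2^(2/3)*z/2) - z^3/3 - z^2 + 3*z + (C2*sin(2^(2/3)*sqrt(3)*z/4) + C3*cos(2^(2/3)*sqrt(3)*z/4))*exp(2^(2/3)*z/4)


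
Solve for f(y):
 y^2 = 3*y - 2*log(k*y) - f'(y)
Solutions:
 f(y) = C1 - y^3/3 + 3*y^2/2 - 2*y*log(k*y) + 2*y


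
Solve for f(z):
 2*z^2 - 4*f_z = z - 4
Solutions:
 f(z) = C1 + z^3/6 - z^2/8 + z


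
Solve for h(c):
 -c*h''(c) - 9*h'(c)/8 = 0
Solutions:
 h(c) = C1 + C2/c^(1/8)


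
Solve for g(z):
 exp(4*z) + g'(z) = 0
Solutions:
 g(z) = C1 - exp(4*z)/4


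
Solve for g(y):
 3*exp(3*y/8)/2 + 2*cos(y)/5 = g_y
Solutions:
 g(y) = C1 + 4*exp(3*y/8) + 2*sin(y)/5


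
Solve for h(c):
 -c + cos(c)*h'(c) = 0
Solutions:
 h(c) = C1 + Integral(c/cos(c), c)


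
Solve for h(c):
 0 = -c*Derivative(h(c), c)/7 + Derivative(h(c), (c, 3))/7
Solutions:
 h(c) = C1 + Integral(C2*airyai(c) + C3*airybi(c), c)


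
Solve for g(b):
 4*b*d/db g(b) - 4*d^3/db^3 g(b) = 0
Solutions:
 g(b) = C1 + Integral(C2*airyai(b) + C3*airybi(b), b)


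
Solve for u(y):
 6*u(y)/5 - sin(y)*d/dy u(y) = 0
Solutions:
 u(y) = C1*(cos(y) - 1)^(3/5)/(cos(y) + 1)^(3/5)


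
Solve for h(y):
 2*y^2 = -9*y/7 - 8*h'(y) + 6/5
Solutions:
 h(y) = C1 - y^3/12 - 9*y^2/112 + 3*y/20


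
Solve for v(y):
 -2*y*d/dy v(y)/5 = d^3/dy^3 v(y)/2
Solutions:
 v(y) = C1 + Integral(C2*airyai(-10^(2/3)*y/5) + C3*airybi(-10^(2/3)*y/5), y)


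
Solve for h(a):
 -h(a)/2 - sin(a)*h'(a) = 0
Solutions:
 h(a) = C1*(cos(a) + 1)^(1/4)/(cos(a) - 1)^(1/4)


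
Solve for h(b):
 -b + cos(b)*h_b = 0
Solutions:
 h(b) = C1 + Integral(b/cos(b), b)


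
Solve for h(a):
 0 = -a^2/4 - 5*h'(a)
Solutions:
 h(a) = C1 - a^3/60


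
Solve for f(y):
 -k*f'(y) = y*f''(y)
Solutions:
 f(y) = C1 + y^(1 - re(k))*(C2*sin(log(y)*Abs(im(k))) + C3*cos(log(y)*im(k)))


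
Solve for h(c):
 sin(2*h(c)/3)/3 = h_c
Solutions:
 -c/3 + 3*log(cos(2*h(c)/3) - 1)/4 - 3*log(cos(2*h(c)/3) + 1)/4 = C1


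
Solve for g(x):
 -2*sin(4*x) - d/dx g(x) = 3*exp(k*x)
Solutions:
 g(x) = C1 + cos(4*x)/2 - 3*exp(k*x)/k


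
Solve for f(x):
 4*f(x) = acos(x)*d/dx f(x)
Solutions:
 f(x) = C1*exp(4*Integral(1/acos(x), x))


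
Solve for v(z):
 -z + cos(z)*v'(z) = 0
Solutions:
 v(z) = C1 + Integral(z/cos(z), z)


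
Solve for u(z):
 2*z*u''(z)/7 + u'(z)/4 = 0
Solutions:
 u(z) = C1 + C2*z^(1/8)


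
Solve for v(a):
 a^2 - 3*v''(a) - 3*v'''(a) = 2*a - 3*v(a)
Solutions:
 v(a) = C1*exp(-a*(2*2^(1/3)/(3*sqrt(69) + 25)^(1/3) + 4 + 2^(2/3)*(3*sqrt(69) + 25)^(1/3))/12)*sin(2^(1/3)*sqrt(3)*a*(-2^(1/3)*(3*sqrt(69) + 25)^(1/3) + 2/(3*sqrt(69) + 25)^(1/3))/12) + C2*exp(-a*(2*2^(1/3)/(3*sqrt(69) + 25)^(1/3) + 4 + 2^(2/3)*(3*sqrt(69) + 25)^(1/3))/12)*cos(2^(1/3)*sqrt(3)*a*(-2^(1/3)*(3*sqrt(69) + 25)^(1/3) + 2/(3*sqrt(69) + 25)^(1/3))/12) + C3*exp(a*(-2 + 2*2^(1/3)/(3*sqrt(69) + 25)^(1/3) + 2^(2/3)*(3*sqrt(69) + 25)^(1/3))/6) - a^2/3 + 2*a/3 - 2/3


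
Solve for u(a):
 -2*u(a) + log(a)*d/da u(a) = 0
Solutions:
 u(a) = C1*exp(2*li(a))


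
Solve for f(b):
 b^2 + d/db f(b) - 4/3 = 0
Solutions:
 f(b) = C1 - b^3/3 + 4*b/3


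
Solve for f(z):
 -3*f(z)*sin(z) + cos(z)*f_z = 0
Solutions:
 f(z) = C1/cos(z)^3


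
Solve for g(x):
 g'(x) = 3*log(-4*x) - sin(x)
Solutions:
 g(x) = C1 + 3*x*log(-x) - 3*x + 6*x*log(2) + cos(x)


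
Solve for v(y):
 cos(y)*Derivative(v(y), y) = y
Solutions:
 v(y) = C1 + Integral(y/cos(y), y)


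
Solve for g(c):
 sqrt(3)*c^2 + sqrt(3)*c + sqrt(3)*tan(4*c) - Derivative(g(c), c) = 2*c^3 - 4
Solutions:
 g(c) = C1 - c^4/2 + sqrt(3)*c^3/3 + sqrt(3)*c^2/2 + 4*c - sqrt(3)*log(cos(4*c))/4


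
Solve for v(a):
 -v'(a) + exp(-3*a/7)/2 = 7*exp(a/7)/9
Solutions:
 v(a) = C1 - 49*exp(a/7)/9 - 7*exp(-3*a/7)/6


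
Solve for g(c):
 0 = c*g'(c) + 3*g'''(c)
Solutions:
 g(c) = C1 + Integral(C2*airyai(-3^(2/3)*c/3) + C3*airybi(-3^(2/3)*c/3), c)


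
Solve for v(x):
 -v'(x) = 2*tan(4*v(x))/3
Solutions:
 v(x) = -asin(C1*exp(-8*x/3))/4 + pi/4
 v(x) = asin(C1*exp(-8*x/3))/4


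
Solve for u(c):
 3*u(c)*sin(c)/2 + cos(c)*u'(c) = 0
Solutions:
 u(c) = C1*cos(c)^(3/2)


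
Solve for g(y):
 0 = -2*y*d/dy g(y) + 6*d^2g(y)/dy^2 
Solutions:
 g(y) = C1 + C2*erfi(sqrt(6)*y/6)


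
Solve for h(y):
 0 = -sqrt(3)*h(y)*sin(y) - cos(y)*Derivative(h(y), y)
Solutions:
 h(y) = C1*cos(y)^(sqrt(3))


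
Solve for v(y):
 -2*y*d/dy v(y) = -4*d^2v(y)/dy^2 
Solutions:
 v(y) = C1 + C2*erfi(y/2)


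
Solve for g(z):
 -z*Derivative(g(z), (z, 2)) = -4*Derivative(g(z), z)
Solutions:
 g(z) = C1 + C2*z^5


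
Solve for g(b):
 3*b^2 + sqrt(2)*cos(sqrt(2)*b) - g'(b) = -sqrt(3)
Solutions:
 g(b) = C1 + b^3 + sqrt(3)*b + sin(sqrt(2)*b)


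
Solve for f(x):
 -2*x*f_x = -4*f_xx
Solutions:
 f(x) = C1 + C2*erfi(x/2)


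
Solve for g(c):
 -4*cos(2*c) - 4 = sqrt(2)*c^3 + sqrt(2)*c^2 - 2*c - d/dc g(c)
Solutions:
 g(c) = C1 + sqrt(2)*c^4/4 + sqrt(2)*c^3/3 - c^2 + 4*c + 4*sin(c)*cos(c)


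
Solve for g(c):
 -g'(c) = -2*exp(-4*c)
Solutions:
 g(c) = C1 - exp(-4*c)/2


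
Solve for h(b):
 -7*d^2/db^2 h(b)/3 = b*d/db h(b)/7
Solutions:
 h(b) = C1 + C2*erf(sqrt(6)*b/14)


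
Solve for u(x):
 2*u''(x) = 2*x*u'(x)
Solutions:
 u(x) = C1 + C2*erfi(sqrt(2)*x/2)


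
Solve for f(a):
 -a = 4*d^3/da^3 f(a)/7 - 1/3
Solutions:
 f(a) = C1 + C2*a + C3*a^2 - 7*a^4/96 + 7*a^3/72


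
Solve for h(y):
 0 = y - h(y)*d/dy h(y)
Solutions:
 h(y) = -sqrt(C1 + y^2)
 h(y) = sqrt(C1 + y^2)


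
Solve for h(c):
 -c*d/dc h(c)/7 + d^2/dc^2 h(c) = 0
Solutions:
 h(c) = C1 + C2*erfi(sqrt(14)*c/14)


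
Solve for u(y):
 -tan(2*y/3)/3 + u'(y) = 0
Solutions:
 u(y) = C1 - log(cos(2*y/3))/2


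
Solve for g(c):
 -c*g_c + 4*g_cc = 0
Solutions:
 g(c) = C1 + C2*erfi(sqrt(2)*c/4)


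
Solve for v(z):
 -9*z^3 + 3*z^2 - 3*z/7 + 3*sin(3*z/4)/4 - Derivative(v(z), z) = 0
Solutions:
 v(z) = C1 - 9*z^4/4 + z^3 - 3*z^2/14 - cos(3*z/4)


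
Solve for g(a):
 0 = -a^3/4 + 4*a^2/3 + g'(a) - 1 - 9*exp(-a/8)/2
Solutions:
 g(a) = C1 + a^4/16 - 4*a^3/9 + a - 36*exp(-a/8)


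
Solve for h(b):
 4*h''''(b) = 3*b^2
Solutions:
 h(b) = C1 + C2*b + C3*b^2 + C4*b^3 + b^6/480


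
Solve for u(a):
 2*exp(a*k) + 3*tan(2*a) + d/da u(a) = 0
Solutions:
 u(a) = C1 - 2*Piecewise((exp(a*k)/k, Ne(k, 0)), (a, True)) + 3*log(cos(2*a))/2


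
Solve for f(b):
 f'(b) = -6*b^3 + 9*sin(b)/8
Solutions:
 f(b) = C1 - 3*b^4/2 - 9*cos(b)/8


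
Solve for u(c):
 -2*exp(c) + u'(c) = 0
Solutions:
 u(c) = C1 + 2*exp(c)


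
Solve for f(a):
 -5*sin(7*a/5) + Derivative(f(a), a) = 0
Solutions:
 f(a) = C1 - 25*cos(7*a/5)/7


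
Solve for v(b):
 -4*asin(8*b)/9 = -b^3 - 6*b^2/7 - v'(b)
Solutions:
 v(b) = C1 - b^4/4 - 2*b^3/7 + 4*b*asin(8*b)/9 + sqrt(1 - 64*b^2)/18


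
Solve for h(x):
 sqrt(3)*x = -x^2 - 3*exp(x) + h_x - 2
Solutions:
 h(x) = C1 + x^3/3 + sqrt(3)*x^2/2 + 2*x + 3*exp(x)


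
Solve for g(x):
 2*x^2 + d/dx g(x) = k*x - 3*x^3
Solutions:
 g(x) = C1 + k*x^2/2 - 3*x^4/4 - 2*x^3/3


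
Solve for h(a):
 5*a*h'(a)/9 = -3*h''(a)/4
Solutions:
 h(a) = C1 + C2*erf(sqrt(30)*a/9)


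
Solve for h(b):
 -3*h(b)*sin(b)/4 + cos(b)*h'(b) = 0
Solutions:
 h(b) = C1/cos(b)^(3/4)


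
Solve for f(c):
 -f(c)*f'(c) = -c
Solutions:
 f(c) = -sqrt(C1 + c^2)
 f(c) = sqrt(C1 + c^2)


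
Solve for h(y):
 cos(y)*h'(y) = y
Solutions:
 h(y) = C1 + Integral(y/cos(y), y)


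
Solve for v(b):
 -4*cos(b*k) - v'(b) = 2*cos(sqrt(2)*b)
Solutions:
 v(b) = C1 - sqrt(2)*sin(sqrt(2)*b) - 4*sin(b*k)/k


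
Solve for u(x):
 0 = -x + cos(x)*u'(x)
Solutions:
 u(x) = C1 + Integral(x/cos(x), x)


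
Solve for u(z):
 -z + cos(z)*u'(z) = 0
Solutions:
 u(z) = C1 + Integral(z/cos(z), z)


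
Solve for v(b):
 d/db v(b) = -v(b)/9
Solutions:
 v(b) = C1*exp(-b/9)


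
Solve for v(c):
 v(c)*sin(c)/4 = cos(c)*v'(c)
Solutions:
 v(c) = C1/cos(c)^(1/4)


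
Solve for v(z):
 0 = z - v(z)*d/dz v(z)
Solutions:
 v(z) = -sqrt(C1 + z^2)
 v(z) = sqrt(C1 + z^2)


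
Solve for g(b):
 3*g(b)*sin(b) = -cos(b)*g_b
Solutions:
 g(b) = C1*cos(b)^3


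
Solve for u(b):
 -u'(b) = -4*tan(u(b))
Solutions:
 u(b) = pi - asin(C1*exp(4*b))
 u(b) = asin(C1*exp(4*b))


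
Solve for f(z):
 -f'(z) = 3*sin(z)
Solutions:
 f(z) = C1 + 3*cos(z)


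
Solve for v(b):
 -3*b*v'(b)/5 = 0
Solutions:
 v(b) = C1


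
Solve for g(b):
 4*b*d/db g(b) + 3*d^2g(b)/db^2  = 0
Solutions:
 g(b) = C1 + C2*erf(sqrt(6)*b/3)


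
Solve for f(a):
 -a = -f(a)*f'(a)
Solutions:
 f(a) = -sqrt(C1 + a^2)
 f(a) = sqrt(C1 + a^2)


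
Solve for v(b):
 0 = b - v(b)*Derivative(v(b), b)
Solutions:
 v(b) = -sqrt(C1 + b^2)
 v(b) = sqrt(C1 + b^2)


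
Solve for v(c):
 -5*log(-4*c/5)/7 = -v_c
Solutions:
 v(c) = C1 + 5*c*log(-c)/7 + 5*c*(-log(5) - 1 + 2*log(2))/7


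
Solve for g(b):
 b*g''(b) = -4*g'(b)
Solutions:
 g(b) = C1 + C2/b^3


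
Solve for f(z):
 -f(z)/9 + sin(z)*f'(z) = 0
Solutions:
 f(z) = C1*(cos(z) - 1)^(1/18)/(cos(z) + 1)^(1/18)


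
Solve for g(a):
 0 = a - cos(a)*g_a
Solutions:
 g(a) = C1 + Integral(a/cos(a), a)


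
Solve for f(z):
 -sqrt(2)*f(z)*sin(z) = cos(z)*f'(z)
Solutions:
 f(z) = C1*cos(z)^(sqrt(2))


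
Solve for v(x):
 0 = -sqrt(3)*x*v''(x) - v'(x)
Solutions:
 v(x) = C1 + C2*x^(1 - sqrt(3)/3)


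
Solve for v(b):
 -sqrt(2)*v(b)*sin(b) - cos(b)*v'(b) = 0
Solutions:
 v(b) = C1*cos(b)^(sqrt(2))


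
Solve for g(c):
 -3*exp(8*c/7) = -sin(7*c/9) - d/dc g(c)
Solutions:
 g(c) = C1 + 21*exp(8*c/7)/8 + 9*cos(7*c/9)/7


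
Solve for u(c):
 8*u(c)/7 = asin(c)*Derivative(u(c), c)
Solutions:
 u(c) = C1*exp(8*Integral(1/asin(c), c)/7)


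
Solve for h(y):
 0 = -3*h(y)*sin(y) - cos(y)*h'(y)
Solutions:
 h(y) = C1*cos(y)^3


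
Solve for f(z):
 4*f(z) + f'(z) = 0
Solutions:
 f(z) = C1*exp(-4*z)


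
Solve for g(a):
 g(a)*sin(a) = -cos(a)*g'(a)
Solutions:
 g(a) = C1*cos(a)


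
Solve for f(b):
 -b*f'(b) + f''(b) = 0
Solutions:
 f(b) = C1 + C2*erfi(sqrt(2)*b/2)


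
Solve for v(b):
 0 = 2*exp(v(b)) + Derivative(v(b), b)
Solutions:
 v(b) = log(1/(C1 + 2*b))


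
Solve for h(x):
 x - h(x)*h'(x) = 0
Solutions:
 h(x) = -sqrt(C1 + x^2)
 h(x) = sqrt(C1 + x^2)


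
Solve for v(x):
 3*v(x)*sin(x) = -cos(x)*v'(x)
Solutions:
 v(x) = C1*cos(x)^3


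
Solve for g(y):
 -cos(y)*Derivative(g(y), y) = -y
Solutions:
 g(y) = C1 + Integral(y/cos(y), y)


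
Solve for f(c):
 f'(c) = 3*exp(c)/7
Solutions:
 f(c) = C1 + 3*exp(c)/7


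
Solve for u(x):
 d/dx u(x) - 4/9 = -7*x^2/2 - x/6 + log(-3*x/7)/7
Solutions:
 u(x) = C1 - 7*x^3/6 - x^2/12 + x*log(-x)/7 + x*(-9*log(7) + 9*log(3) + 19)/63


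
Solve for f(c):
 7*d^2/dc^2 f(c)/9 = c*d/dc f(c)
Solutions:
 f(c) = C1 + C2*erfi(3*sqrt(14)*c/14)


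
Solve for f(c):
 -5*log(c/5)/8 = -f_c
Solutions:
 f(c) = C1 + 5*c*log(c)/8 - 5*c*log(5)/8 - 5*c/8


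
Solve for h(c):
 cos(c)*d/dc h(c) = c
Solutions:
 h(c) = C1 + Integral(c/cos(c), c)


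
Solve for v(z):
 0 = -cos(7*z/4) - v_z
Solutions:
 v(z) = C1 - 4*sin(7*z/4)/7


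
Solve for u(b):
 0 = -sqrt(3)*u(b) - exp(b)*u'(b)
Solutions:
 u(b) = C1*exp(sqrt(3)*exp(-b))


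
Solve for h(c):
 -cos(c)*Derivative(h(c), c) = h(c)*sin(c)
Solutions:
 h(c) = C1*cos(c)


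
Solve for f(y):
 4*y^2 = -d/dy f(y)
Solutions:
 f(y) = C1 - 4*y^3/3


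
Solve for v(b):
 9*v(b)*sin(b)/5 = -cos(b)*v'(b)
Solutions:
 v(b) = C1*cos(b)^(9/5)


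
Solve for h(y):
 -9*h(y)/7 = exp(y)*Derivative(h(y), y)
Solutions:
 h(y) = C1*exp(9*exp(-y)/7)


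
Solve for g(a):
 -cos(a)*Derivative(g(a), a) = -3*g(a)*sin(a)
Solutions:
 g(a) = C1/cos(a)^3


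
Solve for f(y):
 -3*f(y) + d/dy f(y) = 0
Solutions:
 f(y) = C1*exp(3*y)


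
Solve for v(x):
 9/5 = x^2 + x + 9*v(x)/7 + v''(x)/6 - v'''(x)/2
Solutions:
 v(x) = C1*exp(x*(-7^(2/3)*(405*sqrt(263) + 6568)^(1/3) - 7*7^(1/3)/(405*sqrt(263) + 6568)^(1/3) + 14)/126)*sin(sqrt(3)*7^(1/3)*x*(-7^(1/3)*(405*sqrt(263) + 6568)^(1/3) + 7/(405*sqrt(263) + 6568)^(1/3))/126) + C2*exp(x*(-7^(2/3)*(405*sqrt(263) + 6568)^(1/3) - 7*7^(1/3)/(405*sqrt(263) + 6568)^(1/3) + 14)/126)*cos(sqrt(3)*7^(1/3)*x*(-7^(1/3)*(405*sqrt(263) + 6568)^(1/3) + 7/(405*sqrt(263) + 6568)^(1/3))/126) + C3*exp(x*(7*7^(1/3)/(405*sqrt(263) + 6568)^(1/3) + 7 + 7^(2/3)*(405*sqrt(263) + 6568)^(1/3))/63) - 7*x^2/9 - 7*x/9 + 1946/1215


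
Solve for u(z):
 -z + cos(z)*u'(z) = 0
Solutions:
 u(z) = C1 + Integral(z/cos(z), z)


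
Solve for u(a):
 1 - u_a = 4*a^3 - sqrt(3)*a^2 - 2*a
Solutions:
 u(a) = C1 - a^4 + sqrt(3)*a^3/3 + a^2 + a


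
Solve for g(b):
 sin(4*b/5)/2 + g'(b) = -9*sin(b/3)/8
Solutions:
 g(b) = C1 + 27*cos(b/3)/8 + 5*cos(4*b/5)/8


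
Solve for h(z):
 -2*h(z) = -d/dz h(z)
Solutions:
 h(z) = C1*exp(2*z)


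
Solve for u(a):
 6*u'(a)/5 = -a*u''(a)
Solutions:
 u(a) = C1 + C2/a^(1/5)


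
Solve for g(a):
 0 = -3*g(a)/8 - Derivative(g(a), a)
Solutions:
 g(a) = C1*exp(-3*a/8)


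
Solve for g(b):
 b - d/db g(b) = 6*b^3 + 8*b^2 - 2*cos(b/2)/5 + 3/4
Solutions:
 g(b) = C1 - 3*b^4/2 - 8*b^3/3 + b^2/2 - 3*b/4 + 4*sin(b/2)/5


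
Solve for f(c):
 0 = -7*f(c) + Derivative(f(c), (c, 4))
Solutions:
 f(c) = C1*exp(-7^(1/4)*c) + C2*exp(7^(1/4)*c) + C3*sin(7^(1/4)*c) + C4*cos(7^(1/4)*c)


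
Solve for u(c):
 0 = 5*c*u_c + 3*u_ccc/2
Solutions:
 u(c) = C1 + Integral(C2*airyai(-10^(1/3)*3^(2/3)*c/3) + C3*airybi(-10^(1/3)*3^(2/3)*c/3), c)


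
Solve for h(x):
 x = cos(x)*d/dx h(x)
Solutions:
 h(x) = C1 + Integral(x/cos(x), x)


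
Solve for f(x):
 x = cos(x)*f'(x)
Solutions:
 f(x) = C1 + Integral(x/cos(x), x)


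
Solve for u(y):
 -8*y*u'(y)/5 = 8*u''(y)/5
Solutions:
 u(y) = C1 + C2*erf(sqrt(2)*y/2)


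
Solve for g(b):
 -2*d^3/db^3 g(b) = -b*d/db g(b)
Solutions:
 g(b) = C1 + Integral(C2*airyai(2^(2/3)*b/2) + C3*airybi(2^(2/3)*b/2), b)


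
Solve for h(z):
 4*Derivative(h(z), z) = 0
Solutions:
 h(z) = C1


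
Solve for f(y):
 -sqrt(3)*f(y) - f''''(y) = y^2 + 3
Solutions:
 f(y) = -sqrt(3)*y^2/3 + (C1*sin(sqrt(2)*3^(1/8)*y/2) + C2*cos(sqrt(2)*3^(1/8)*y/2))*exp(-sqrt(2)*3^(1/8)*y/2) + (C3*sin(sqrt(2)*3^(1/8)*y/2) + C4*cos(sqrt(2)*3^(1/8)*y/2))*exp(sqrt(2)*3^(1/8)*y/2) - sqrt(3)


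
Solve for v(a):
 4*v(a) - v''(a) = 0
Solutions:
 v(a) = C1*exp(-2*a) + C2*exp(2*a)


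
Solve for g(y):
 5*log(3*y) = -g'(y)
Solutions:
 g(y) = C1 - 5*y*log(y) - y*log(243) + 5*y


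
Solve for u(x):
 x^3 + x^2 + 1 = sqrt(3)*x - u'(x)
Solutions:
 u(x) = C1 - x^4/4 - x^3/3 + sqrt(3)*x^2/2 - x


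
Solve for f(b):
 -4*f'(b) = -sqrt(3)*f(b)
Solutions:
 f(b) = C1*exp(sqrt(3)*b/4)


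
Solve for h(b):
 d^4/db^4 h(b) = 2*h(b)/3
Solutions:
 h(b) = C1*exp(-2^(1/4)*3^(3/4)*b/3) + C2*exp(2^(1/4)*3^(3/4)*b/3) + C3*sin(2^(1/4)*3^(3/4)*b/3) + C4*cos(2^(1/4)*3^(3/4)*b/3)


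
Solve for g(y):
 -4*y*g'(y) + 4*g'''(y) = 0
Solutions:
 g(y) = C1 + Integral(C2*airyai(y) + C3*airybi(y), y)


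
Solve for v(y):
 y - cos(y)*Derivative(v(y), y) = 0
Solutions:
 v(y) = C1 + Integral(y/cos(y), y)


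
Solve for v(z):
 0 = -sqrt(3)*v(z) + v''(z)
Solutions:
 v(z) = C1*exp(-3^(1/4)*z) + C2*exp(3^(1/4)*z)


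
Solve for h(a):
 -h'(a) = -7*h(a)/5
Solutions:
 h(a) = C1*exp(7*a/5)


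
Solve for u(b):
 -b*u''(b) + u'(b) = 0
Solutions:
 u(b) = C1 + C2*b^2


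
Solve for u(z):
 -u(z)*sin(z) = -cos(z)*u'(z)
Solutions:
 u(z) = C1/cos(z)


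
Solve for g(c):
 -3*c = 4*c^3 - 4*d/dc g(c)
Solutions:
 g(c) = C1 + c^4/4 + 3*c^2/8


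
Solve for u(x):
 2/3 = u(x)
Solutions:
 u(x) = 2/3


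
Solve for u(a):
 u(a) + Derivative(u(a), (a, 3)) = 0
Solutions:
 u(a) = C3*exp(-a) + (C1*sin(sqrt(3)*a/2) + C2*cos(sqrt(3)*a/2))*exp(a/2)


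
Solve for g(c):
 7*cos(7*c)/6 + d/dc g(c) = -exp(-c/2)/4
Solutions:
 g(c) = C1 - sin(7*c)/6 + exp(-c/2)/2


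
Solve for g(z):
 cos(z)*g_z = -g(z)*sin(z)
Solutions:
 g(z) = C1*cos(z)


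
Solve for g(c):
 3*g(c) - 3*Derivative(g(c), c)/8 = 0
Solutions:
 g(c) = C1*exp(8*c)


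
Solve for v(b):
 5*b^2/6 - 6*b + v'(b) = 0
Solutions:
 v(b) = C1 - 5*b^3/18 + 3*b^2


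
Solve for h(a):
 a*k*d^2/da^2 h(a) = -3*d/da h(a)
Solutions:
 h(a) = C1 + a^(((re(k) - 3)*re(k) + im(k)^2)/(re(k)^2 + im(k)^2))*(C2*sin(3*log(a)*Abs(im(k))/(re(k)^2 + im(k)^2)) + C3*cos(3*log(a)*im(k)/(re(k)^2 + im(k)^2)))


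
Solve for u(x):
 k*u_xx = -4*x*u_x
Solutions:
 u(x) = C1 + C2*sqrt(k)*erf(sqrt(2)*x*sqrt(1/k))


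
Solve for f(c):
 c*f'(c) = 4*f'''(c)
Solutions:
 f(c) = C1 + Integral(C2*airyai(2^(1/3)*c/2) + C3*airybi(2^(1/3)*c/2), c)


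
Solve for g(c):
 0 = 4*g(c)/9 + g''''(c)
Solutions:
 g(c) = (C1*sin(sqrt(3)*c/3) + C2*cos(sqrt(3)*c/3))*exp(-sqrt(3)*c/3) + (C3*sin(sqrt(3)*c/3) + C4*cos(sqrt(3)*c/3))*exp(sqrt(3)*c/3)


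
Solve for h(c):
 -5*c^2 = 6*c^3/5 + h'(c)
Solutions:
 h(c) = C1 - 3*c^4/10 - 5*c^3/3


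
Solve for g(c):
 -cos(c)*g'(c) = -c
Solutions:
 g(c) = C1 + Integral(c/cos(c), c)


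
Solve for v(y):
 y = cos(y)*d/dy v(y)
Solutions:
 v(y) = C1 + Integral(y/cos(y), y)


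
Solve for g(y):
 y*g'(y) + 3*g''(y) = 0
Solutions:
 g(y) = C1 + C2*erf(sqrt(6)*y/6)


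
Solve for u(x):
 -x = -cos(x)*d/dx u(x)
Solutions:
 u(x) = C1 + Integral(x/cos(x), x)


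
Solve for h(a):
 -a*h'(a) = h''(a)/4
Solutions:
 h(a) = C1 + C2*erf(sqrt(2)*a)


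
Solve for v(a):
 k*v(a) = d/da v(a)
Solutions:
 v(a) = C1*exp(a*k)


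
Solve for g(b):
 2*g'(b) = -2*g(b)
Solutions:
 g(b) = C1*exp(-b)


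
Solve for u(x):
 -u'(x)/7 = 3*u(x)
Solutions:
 u(x) = C1*exp(-21*x)


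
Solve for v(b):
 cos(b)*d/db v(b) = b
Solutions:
 v(b) = C1 + Integral(b/cos(b), b)


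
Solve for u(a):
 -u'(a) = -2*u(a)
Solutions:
 u(a) = C1*exp(2*a)


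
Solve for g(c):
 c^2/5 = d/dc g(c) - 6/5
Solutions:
 g(c) = C1 + c^3/15 + 6*c/5


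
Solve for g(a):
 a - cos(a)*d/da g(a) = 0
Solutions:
 g(a) = C1 + Integral(a/cos(a), a)


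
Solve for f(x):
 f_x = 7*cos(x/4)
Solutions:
 f(x) = C1 + 28*sin(x/4)


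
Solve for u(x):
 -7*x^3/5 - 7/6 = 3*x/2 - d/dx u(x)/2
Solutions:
 u(x) = C1 + 7*x^4/10 + 3*x^2/2 + 7*x/3


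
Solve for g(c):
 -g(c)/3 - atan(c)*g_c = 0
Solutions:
 g(c) = C1*exp(-Integral(1/atan(c), c)/3)


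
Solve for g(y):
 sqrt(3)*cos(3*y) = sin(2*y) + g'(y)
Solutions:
 g(y) = C1 + sqrt(3)*sin(3*y)/3 + cos(2*y)/2


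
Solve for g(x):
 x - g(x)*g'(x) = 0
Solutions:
 g(x) = -sqrt(C1 + x^2)
 g(x) = sqrt(C1 + x^2)


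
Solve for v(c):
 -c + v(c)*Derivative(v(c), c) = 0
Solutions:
 v(c) = -sqrt(C1 + c^2)
 v(c) = sqrt(C1 + c^2)


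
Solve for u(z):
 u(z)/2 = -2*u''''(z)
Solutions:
 u(z) = (C1*sin(z/2) + C2*cos(z/2))*exp(-z/2) + (C3*sin(z/2) + C4*cos(z/2))*exp(z/2)


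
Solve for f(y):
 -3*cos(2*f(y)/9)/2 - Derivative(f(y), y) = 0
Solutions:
 3*y/2 - 9*log(sin(2*f(y)/9) - 1)/4 + 9*log(sin(2*f(y)/9) + 1)/4 = C1


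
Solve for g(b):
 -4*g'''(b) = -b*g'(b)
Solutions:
 g(b) = C1 + Integral(C2*airyai(2^(1/3)*b/2) + C3*airybi(2^(1/3)*b/2), b)


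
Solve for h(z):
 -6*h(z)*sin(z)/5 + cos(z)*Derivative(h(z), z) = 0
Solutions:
 h(z) = C1/cos(z)^(6/5)


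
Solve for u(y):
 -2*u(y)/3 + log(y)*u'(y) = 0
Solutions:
 u(y) = C1*exp(2*li(y)/3)


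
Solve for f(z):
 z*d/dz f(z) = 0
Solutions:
 f(z) = C1


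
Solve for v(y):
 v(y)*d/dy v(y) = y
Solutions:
 v(y) = -sqrt(C1 + y^2)
 v(y) = sqrt(C1 + y^2)


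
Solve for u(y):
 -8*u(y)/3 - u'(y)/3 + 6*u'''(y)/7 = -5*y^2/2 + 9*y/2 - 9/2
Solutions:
 u(y) = C1*exp(-42^(1/3)*y*(42^(1/3)/(sqrt(46614) + 216)^(1/3) + (sqrt(46614) + 216)^(1/3))/36)*sin(14^(1/3)*3^(1/6)*y*(-3^(2/3)*(sqrt(46614) + 216)^(1/3) + 3*14^(1/3)/(sqrt(46614) + 216)^(1/3))/36) + C2*exp(-42^(1/3)*y*(42^(1/3)/(sqrt(46614) + 216)^(1/3) + (sqrt(46614) + 216)^(1/3))/36)*cos(14^(1/3)*3^(1/6)*y*(-3^(2/3)*(sqrt(46614) + 216)^(1/3) + 3*14^(1/3)/(sqrt(46614) + 216)^(1/3))/36) + C3*exp(42^(1/3)*y*(42^(1/3)/(sqrt(46614) + 216)^(1/3) + (sqrt(46614) + 216)^(1/3))/18) + 15*y^2/16 - 123*y/64 + 987/512


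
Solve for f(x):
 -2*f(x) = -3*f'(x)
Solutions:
 f(x) = C1*exp(2*x/3)


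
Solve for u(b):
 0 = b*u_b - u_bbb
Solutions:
 u(b) = C1 + Integral(C2*airyai(b) + C3*airybi(b), b)


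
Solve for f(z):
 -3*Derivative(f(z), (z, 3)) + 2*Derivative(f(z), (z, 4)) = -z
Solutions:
 f(z) = C1 + C2*z + C3*z^2 + C4*exp(3*z/2) + z^4/72 + z^3/27


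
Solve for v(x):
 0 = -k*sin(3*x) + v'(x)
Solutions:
 v(x) = C1 - k*cos(3*x)/3


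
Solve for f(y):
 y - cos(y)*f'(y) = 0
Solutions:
 f(y) = C1 + Integral(y/cos(y), y)


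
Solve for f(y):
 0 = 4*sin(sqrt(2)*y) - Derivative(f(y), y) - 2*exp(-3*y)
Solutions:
 f(y) = C1 - 2*sqrt(2)*cos(sqrt(2)*y) + 2*exp(-3*y)/3


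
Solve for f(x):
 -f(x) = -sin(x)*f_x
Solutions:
 f(x) = C1*sqrt(cos(x) - 1)/sqrt(cos(x) + 1)


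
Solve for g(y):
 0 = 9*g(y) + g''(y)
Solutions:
 g(y) = C1*sin(3*y) + C2*cos(3*y)


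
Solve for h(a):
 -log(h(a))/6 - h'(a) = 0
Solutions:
 li(h(a)) = C1 - a/6


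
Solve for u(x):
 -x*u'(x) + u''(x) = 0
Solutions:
 u(x) = C1 + C2*erfi(sqrt(2)*x/2)


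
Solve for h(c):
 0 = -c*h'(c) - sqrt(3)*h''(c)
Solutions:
 h(c) = C1 + C2*erf(sqrt(2)*3^(3/4)*c/6)


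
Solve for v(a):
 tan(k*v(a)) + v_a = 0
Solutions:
 v(a) = Piecewise((-asin(exp(C1*k - a*k))/k + pi/k, Ne(k, 0)), (nan, True))
 v(a) = Piecewise((asin(exp(C1*k - a*k))/k, Ne(k, 0)), (nan, True))


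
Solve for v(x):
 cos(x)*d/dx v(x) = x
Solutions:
 v(x) = C1 + Integral(x/cos(x), x)


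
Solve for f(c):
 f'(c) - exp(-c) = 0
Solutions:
 f(c) = C1 - exp(-c)


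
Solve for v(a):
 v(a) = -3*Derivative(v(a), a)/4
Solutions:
 v(a) = C1*exp(-4*a/3)


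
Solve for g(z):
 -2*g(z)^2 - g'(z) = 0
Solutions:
 g(z) = 1/(C1 + 2*z)


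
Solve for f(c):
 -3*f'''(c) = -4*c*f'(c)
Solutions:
 f(c) = C1 + Integral(C2*airyai(6^(2/3)*c/3) + C3*airybi(6^(2/3)*c/3), c)


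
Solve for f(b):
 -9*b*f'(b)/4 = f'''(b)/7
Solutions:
 f(b) = C1 + Integral(C2*airyai(-126^(1/3)*b/2) + C3*airybi(-126^(1/3)*b/2), b)


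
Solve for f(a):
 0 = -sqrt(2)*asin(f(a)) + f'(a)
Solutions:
 Integral(1/asin(_y), (_y, f(a))) = C1 + sqrt(2)*a


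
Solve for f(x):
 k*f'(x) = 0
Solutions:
 f(x) = C1


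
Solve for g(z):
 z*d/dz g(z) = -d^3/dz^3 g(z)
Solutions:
 g(z) = C1 + Integral(C2*airyai(-z) + C3*airybi(-z), z)


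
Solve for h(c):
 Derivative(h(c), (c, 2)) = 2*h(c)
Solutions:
 h(c) = C1*exp(-sqrt(2)*c) + C2*exp(sqrt(2)*c)


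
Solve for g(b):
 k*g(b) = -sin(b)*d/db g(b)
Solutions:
 g(b) = C1*exp(k*(-log(cos(b) - 1) + log(cos(b) + 1))/2)


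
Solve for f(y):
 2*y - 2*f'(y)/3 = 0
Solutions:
 f(y) = C1 + 3*y^2/2


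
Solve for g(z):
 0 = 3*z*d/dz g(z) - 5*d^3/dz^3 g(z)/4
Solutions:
 g(z) = C1 + Integral(C2*airyai(12^(1/3)*5^(2/3)*z/5) + C3*airybi(12^(1/3)*5^(2/3)*z/5), z)


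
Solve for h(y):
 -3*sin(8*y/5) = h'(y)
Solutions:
 h(y) = C1 + 15*cos(8*y/5)/8


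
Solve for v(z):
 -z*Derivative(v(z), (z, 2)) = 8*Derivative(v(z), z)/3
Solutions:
 v(z) = C1 + C2/z^(5/3)


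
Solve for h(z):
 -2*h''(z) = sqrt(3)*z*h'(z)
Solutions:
 h(z) = C1 + C2*erf(3^(1/4)*z/2)


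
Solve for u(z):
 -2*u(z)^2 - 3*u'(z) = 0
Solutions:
 u(z) = 3/(C1 + 2*z)


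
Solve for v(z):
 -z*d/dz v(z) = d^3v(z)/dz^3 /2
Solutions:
 v(z) = C1 + Integral(C2*airyai(-2^(1/3)*z) + C3*airybi(-2^(1/3)*z), z)


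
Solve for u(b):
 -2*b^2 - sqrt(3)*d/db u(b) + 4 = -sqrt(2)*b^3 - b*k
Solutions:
 u(b) = C1 + sqrt(6)*b^4/12 - 2*sqrt(3)*b^3/9 + sqrt(3)*b^2*k/6 + 4*sqrt(3)*b/3


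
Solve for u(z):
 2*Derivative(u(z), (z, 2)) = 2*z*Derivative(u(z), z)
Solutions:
 u(z) = C1 + C2*erfi(sqrt(2)*z/2)


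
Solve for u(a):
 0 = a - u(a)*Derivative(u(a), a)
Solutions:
 u(a) = -sqrt(C1 + a^2)
 u(a) = sqrt(C1 + a^2)


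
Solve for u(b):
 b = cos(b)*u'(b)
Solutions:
 u(b) = C1 + Integral(b/cos(b), b)


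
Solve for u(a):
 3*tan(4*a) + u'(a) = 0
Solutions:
 u(a) = C1 + 3*log(cos(4*a))/4


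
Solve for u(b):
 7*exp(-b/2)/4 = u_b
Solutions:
 u(b) = C1 - 7*exp(-b/2)/2


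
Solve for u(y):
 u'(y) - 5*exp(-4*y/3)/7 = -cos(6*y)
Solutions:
 u(y) = C1 - sin(6*y)/6 - 15*exp(-4*y/3)/28


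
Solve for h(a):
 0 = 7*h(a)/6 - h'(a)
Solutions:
 h(a) = C1*exp(7*a/6)


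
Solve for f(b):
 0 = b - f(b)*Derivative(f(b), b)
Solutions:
 f(b) = -sqrt(C1 + b^2)
 f(b) = sqrt(C1 + b^2)


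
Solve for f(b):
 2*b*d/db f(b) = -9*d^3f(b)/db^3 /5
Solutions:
 f(b) = C1 + Integral(C2*airyai(-30^(1/3)*b/3) + C3*airybi(-30^(1/3)*b/3), b)


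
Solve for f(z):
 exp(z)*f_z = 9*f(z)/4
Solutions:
 f(z) = C1*exp(-9*exp(-z)/4)


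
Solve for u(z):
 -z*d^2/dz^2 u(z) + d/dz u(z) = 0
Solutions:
 u(z) = C1 + C2*z^2


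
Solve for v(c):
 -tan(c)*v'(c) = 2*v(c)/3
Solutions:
 v(c) = C1/sin(c)^(2/3)


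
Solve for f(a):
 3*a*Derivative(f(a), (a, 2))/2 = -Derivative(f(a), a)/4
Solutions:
 f(a) = C1 + C2*a^(5/6)


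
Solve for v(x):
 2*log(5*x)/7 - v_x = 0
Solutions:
 v(x) = C1 + 2*x*log(x)/7 - 2*x/7 + 2*x*log(5)/7


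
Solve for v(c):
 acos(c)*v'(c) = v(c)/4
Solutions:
 v(c) = C1*exp(Integral(1/acos(c), c)/4)


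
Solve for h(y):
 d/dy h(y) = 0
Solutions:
 h(y) = C1


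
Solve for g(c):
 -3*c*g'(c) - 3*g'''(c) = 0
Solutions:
 g(c) = C1 + Integral(C2*airyai(-c) + C3*airybi(-c), c)


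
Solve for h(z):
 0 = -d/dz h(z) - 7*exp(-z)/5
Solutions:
 h(z) = C1 + 7*exp(-z)/5


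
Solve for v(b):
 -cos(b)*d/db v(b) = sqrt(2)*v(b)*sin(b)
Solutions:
 v(b) = C1*cos(b)^(sqrt(2))


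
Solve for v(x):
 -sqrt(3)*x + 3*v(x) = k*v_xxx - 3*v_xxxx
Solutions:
 v(x) = C1*exp(x*(k - sqrt(k^2 + 6*12^(1/3)*(k^2 + sqrt(k^4 - 768))^(1/3) + 48*18^(1/3)/(k^2 + sqrt(k^4 - 768))^(1/3)) - sqrt(2)*sqrt(-k^3/sqrt(k^2 + 6*12^(1/3)*(k^2 + sqrt(k^4 - 768))^(1/3) + 48*18^(1/3)/(k^2 + sqrt(k^4 - 768))^(1/3)) + k^2 - 3*12^(1/3)*(k^2 + sqrt(k^4 - 768))^(1/3) - 24*18^(1/3)/(k^2 + sqrt(k^4 - 768))^(1/3)))/12) + C2*exp(x*(k - sqrt(k^2 + 6*12^(1/3)*(k^2 + sqrt(k^4 - 768))^(1/3) + 48*18^(1/3)/(k^2 + sqrt(k^4 - 768))^(1/3)) + sqrt(2)*sqrt(-k^3/sqrt(k^2 + 6*12^(1/3)*(k^2 + sqrt(k^4 - 768))^(1/3) + 48*18^(1/3)/(k^2 + sqrt(k^4 - 768))^(1/3)) + k^2 - 3*12^(1/3)*(k^2 + sqrt(k^4 - 768))^(1/3) - 24*18^(1/3)/(k^2 + sqrt(k^4 - 768))^(1/3)))/12) + C3*exp(x*(k + sqrt(k^2 + 6*12^(1/3)*(k^2 + sqrt(k^4 - 768))^(1/3) + 48*18^(1/3)/(k^2 + sqrt(k^4 - 768))^(1/3)) - sqrt(2)*sqrt(k^3/sqrt(k^2 + 6*12^(1/3)*(k^2 + sqrt(k^4 - 768))^(1/3) + 48*18^(1/3)/(k^2 + sqrt(k^4 - 768))^(1/3)) + k^2 - 3*12^(1/3)*(k^2 + sqrt(k^4 - 768))^(1/3) - 24*18^(1/3)/(k^2 + sqrt(k^4 - 768))^(1/3)))/12) + C4*exp(x*(k + sqrt(k^2 + 6*12^(1/3)*(k^2 + sqrt(k^4 - 768))^(1/3) + 48*18^(1/3)/(k^2 + sqrt(k^4 - 768))^(1/3)) + sqrt(2)*sqrt(k^3/sqrt(k^2 + 6*12^(1/3)*(k^2 + sqrt(k^4 - 768))^(1/3) + 48*18^(1/3)/(k^2 + sqrt(k^4 - 768))^(1/3)) + k^2 - 3*12^(1/3)*(k^2 + sqrt(k^4 - 768))^(1/3) - 24*18^(1/3)/(k^2 + sqrt(k^4 - 768))^(1/3)))/12) + sqrt(3)*x/3


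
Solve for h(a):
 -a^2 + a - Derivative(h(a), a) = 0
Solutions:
 h(a) = C1 - a^3/3 + a^2/2


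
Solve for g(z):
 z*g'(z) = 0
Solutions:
 g(z) = C1


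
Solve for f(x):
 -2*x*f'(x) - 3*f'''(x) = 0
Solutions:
 f(x) = C1 + Integral(C2*airyai(-2^(1/3)*3^(2/3)*x/3) + C3*airybi(-2^(1/3)*3^(2/3)*x/3), x)


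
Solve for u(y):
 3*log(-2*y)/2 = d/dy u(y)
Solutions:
 u(y) = C1 + 3*y*log(-y)/2 + 3*y*(-1 + log(2))/2


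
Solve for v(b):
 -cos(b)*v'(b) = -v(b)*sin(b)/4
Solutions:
 v(b) = C1/cos(b)^(1/4)


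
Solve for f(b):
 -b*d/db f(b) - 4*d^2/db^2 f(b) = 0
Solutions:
 f(b) = C1 + C2*erf(sqrt(2)*b/4)


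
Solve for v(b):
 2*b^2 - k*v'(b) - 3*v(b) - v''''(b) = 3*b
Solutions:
 v(b) = C1*exp(b*(-sqrt(2)*sqrt((k^2/16 + sqrt(k^4/256 - 1))^(1/3) + (k^2/16 + sqrt(k^4/256 - 1))^(-1/3)) + sqrt(sqrt(2)*k/sqrt((k^2/16 + sqrt(k^4/256 - 1))^(1/3) + (k^2/16 + sqrt(k^4/256 - 1))^(-1/3)) - 2*(k^2/16 + sqrt(k^4/256 - 1))^(1/3) - 2/(k^2/16 + sqrt(k^4/256 - 1))^(1/3)))/2) + C2*exp(b*(sqrt(2)*sqrt((k^2/16 + sqrt(k^4/256 - 1))^(1/3) + (k^2/16 + sqrt(k^4/256 - 1))^(-1/3)) - sqrt(-sqrt(2)*k/sqrt((k^2/16 + sqrt(k^4/256 - 1))^(1/3) + (k^2/16 + sqrt(k^4/256 - 1))^(-1/3)) - 2*(k^2/16 + sqrt(k^4/256 - 1))^(1/3) - 2/(k^2/16 + sqrt(k^4/256 - 1))^(1/3)))/2) + C3*exp(b*(sqrt(2)*sqrt((k^2/16 + sqrt(k^4/256 - 1))^(1/3) + (k^2/16 + sqrt(k^4/256 - 1))^(-1/3)) + sqrt(-sqrt(2)*k/sqrt((k^2/16 + sqrt(k^4/256 - 1))^(1/3) + (k^2/16 + sqrt(k^4/256 - 1))^(-1/3)) - 2*(k^2/16 + sqrt(k^4/256 - 1))^(1/3) - 2/(k^2/16 + sqrt(k^4/256 - 1))^(1/3)))/2) + C4*exp(-b*(sqrt(2)*sqrt((k^2/16 + sqrt(k^4/256 - 1))^(1/3) + (k^2/16 + sqrt(k^4/256 - 1))^(-1/3)) + sqrt(sqrt(2)*k/sqrt((k^2/16 + sqrt(k^4/256 - 1))^(1/3) + (k^2/16 + sqrt(k^4/256 - 1))^(-1/3)) - 2*(k^2/16 + sqrt(k^4/256 - 1))^(1/3) - 2/(k^2/16 + sqrt(k^4/256 - 1))^(1/3)))/2) + 2*b^2/3 - 4*b*k/9 - b + 4*k^2/27 + k/3


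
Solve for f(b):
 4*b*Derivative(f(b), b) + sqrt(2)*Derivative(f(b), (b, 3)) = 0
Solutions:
 f(b) = C1 + Integral(C2*airyai(-sqrt(2)*b) + C3*airybi(-sqrt(2)*b), b)


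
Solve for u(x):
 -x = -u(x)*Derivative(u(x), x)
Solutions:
 u(x) = -sqrt(C1 + x^2)
 u(x) = sqrt(C1 + x^2)


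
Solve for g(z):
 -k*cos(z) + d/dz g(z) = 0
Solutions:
 g(z) = C1 + k*sin(z)


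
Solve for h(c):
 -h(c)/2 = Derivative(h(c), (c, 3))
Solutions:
 h(c) = C3*exp(-2^(2/3)*c/2) + (C1*sin(2^(2/3)*sqrt(3)*c/4) + C2*cos(2^(2/3)*sqrt(3)*c/4))*exp(2^(2/3)*c/4)


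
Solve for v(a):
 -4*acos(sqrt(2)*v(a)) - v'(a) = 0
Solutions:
 Integral(1/acos(sqrt(2)*_y), (_y, v(a))) = C1 - 4*a


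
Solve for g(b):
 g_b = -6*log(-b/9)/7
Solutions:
 g(b) = C1 - 6*b*log(-b)/7 + 6*b*(1 + 2*log(3))/7


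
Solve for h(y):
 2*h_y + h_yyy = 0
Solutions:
 h(y) = C1 + C2*sin(sqrt(2)*y) + C3*cos(sqrt(2)*y)


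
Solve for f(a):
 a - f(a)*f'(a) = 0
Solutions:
 f(a) = -sqrt(C1 + a^2)
 f(a) = sqrt(C1 + a^2)


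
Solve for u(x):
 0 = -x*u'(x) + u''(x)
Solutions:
 u(x) = C1 + C2*erfi(sqrt(2)*x/2)


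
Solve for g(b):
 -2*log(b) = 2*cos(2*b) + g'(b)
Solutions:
 g(b) = C1 - 2*b*log(b) + 2*b - sin(2*b)


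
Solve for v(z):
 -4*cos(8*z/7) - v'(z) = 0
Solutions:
 v(z) = C1 - 7*sin(8*z/7)/2


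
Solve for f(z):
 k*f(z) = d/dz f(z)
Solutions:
 f(z) = C1*exp(k*z)


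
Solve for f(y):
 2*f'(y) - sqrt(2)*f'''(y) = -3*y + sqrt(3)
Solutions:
 f(y) = C1 + C2*exp(-2^(1/4)*y) + C3*exp(2^(1/4)*y) - 3*y^2/4 + sqrt(3)*y/2


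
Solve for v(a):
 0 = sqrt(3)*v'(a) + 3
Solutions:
 v(a) = C1 - sqrt(3)*a


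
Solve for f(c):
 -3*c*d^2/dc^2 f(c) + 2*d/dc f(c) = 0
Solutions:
 f(c) = C1 + C2*c^(5/3)


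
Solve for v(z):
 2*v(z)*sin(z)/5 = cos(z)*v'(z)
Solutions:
 v(z) = C1/cos(z)^(2/5)


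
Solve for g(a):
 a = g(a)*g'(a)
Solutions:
 g(a) = -sqrt(C1 + a^2)
 g(a) = sqrt(C1 + a^2)


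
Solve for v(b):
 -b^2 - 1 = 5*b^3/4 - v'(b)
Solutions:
 v(b) = C1 + 5*b^4/16 + b^3/3 + b


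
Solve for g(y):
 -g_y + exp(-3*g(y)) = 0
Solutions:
 g(y) = log(C1 + 3*y)/3
 g(y) = log((-3^(1/3) - 3^(5/6)*I)*(C1 + y)^(1/3)/2)
 g(y) = log((-3^(1/3) + 3^(5/6)*I)*(C1 + y)^(1/3)/2)


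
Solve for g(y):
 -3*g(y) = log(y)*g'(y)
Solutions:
 g(y) = C1*exp(-3*li(y))


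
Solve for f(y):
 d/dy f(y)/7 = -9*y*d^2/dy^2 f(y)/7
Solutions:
 f(y) = C1 + C2*y^(8/9)


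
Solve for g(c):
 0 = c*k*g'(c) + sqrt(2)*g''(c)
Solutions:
 g(c) = Piecewise((-2^(3/4)*sqrt(pi)*C1*erf(2^(1/4)*c*sqrt(k)/2)/(2*sqrt(k)) - C2, (k > 0) | (k < 0)), (-C1*c - C2, True))


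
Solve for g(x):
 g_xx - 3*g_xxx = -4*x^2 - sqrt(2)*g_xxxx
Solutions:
 g(x) = C1 + C2*x + C3*exp(sqrt(2)*x*(3 - sqrt(9 - 4*sqrt(2)))/4) + C4*exp(sqrt(2)*x*(sqrt(9 - 4*sqrt(2)) + 3)/4) - x^4/3 - 4*x^3 + 4*x^2*(-9 + sqrt(2))


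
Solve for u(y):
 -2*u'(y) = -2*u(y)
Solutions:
 u(y) = C1*exp(y)


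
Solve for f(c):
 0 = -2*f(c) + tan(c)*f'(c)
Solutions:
 f(c) = C1*sin(c)^2


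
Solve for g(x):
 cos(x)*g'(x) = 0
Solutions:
 g(x) = C1
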